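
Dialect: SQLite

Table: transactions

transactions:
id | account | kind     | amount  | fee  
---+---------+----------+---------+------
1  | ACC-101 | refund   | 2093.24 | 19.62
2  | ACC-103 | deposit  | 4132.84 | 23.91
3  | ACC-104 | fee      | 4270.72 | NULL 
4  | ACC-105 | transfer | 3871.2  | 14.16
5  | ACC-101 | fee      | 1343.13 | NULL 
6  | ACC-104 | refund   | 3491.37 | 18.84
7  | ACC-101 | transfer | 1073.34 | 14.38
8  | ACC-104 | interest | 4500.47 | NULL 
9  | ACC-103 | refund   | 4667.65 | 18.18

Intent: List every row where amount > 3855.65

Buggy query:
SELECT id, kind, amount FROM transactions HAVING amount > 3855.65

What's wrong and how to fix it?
Bug: This is a non-aggregate query (no GROUP BY, no aggregates), so in SQLite the HAVING clause is invalid here; a row-level condition belongs in WHERE

Fix: Use WHERE for row-level filtering

Corrected query:
SELECT id, kind, amount FROM transactions WHERE amount > 3855.65

Result:
id | kind     | amount 
---+----------+--------
2  | deposit  | 4132.84
3  | fee      | 4270.72
4  | transfer | 3871.2 
8  | interest | 4500.47
9  | refund   | 4667.65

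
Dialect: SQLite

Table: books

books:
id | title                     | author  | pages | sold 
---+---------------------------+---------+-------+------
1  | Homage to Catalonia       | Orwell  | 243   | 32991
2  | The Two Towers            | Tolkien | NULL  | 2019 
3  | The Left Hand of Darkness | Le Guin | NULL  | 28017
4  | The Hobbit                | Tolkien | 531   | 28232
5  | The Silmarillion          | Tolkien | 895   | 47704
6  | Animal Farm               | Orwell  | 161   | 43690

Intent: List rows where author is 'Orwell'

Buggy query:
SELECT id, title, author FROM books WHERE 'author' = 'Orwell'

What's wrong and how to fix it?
Bug: 'author' in single quotes is a string literal, not the column; the comparison is literal-vs-literal and never true

Fix: Reference the column as author without single quotes

Corrected query:
SELECT id, title, author FROM books WHERE author = 'Orwell'

Result:
id | title               | author
---+---------------------+-------
1  | Homage to Catalonia | Orwell
6  | Animal Farm         | Orwell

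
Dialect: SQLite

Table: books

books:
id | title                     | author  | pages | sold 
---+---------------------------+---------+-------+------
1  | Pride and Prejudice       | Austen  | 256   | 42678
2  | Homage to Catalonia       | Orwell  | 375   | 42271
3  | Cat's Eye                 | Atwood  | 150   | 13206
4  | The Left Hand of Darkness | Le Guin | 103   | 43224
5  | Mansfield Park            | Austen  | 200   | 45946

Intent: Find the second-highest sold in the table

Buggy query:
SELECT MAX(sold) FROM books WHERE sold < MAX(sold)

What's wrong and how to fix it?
Bug: The inner MAX is an aggregate inside WHERE, which is not allowed

Fix: Put the inner MAX in a scalar subquery

Corrected query:
SELECT MAX(sold) FROM books WHERE sold < (SELECT MAX(sold) FROM books)

Result:
MAX(sold)
---------
43224    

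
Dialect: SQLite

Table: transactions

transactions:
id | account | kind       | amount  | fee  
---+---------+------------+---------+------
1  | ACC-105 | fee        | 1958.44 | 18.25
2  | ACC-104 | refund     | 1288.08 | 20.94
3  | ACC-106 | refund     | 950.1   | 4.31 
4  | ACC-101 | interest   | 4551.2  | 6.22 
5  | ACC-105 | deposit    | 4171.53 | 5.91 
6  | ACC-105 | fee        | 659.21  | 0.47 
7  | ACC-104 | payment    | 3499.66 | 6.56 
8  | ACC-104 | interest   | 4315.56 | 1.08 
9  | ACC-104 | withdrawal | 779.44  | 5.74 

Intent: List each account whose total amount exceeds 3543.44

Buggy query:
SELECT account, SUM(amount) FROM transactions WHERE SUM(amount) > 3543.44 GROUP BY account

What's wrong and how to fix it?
Bug: SUM(amount) is an aggregate, but WHERE filters rows before aggregation

Fix: Move the aggregate condition to a HAVING clause

Corrected query:
SELECT account, SUM(amount) FROM transactions GROUP BY account HAVING SUM(amount) > 3543.44

Result:
account | SUM(amount)
--------+------------
ACC-101 | 4551.2     
ACC-104 | 9882.74    
ACC-105 | 6789.18    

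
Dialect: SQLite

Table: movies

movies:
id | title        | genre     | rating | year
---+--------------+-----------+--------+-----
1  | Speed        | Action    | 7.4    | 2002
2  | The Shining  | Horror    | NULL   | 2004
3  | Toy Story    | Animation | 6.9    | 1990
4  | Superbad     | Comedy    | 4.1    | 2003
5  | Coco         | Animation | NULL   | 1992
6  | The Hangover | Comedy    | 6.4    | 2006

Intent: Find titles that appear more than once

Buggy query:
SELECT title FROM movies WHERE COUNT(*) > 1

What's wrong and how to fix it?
Bug: COUNT(*) is an aggregate and cannot be used in WHERE

Fix: Group first, then use HAVING for the count condition

Corrected query:
SELECT title FROM movies GROUP BY title HAVING COUNT(*) > 1

Result:
(no rows)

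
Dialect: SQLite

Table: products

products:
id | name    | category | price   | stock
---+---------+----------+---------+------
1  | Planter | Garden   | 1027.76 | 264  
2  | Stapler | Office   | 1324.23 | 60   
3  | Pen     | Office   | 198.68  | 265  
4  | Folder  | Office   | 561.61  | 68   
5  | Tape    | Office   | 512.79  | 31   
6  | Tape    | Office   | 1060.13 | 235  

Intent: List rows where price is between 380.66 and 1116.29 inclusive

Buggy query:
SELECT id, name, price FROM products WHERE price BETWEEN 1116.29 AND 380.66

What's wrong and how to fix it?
Bug: BETWEEN expects the lower bound first; with 1116.29 AND 380.66 the range is empty

Fix: Swap the bounds so the smaller value comes first

Corrected query:
SELECT id, name, price FROM products WHERE price BETWEEN 380.66 AND 1116.29

Result:
id | name    | price  
---+---------+--------
1  | Planter | 1027.76
4  | Folder  | 561.61 
5  | Tape    | 512.79 
6  | Tape    | 1060.13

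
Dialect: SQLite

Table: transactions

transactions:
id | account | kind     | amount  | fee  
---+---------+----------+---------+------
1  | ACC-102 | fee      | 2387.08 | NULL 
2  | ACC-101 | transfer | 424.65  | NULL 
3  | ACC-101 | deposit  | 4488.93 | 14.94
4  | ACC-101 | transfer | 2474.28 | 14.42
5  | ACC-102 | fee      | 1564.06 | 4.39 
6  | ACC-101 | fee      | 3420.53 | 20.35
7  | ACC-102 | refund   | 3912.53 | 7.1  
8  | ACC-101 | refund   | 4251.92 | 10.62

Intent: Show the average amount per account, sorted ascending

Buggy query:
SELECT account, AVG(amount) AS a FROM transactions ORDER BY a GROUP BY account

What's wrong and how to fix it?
Bug: GROUP BY must precede ORDER BY

Fix: Reorder: SELECT … FROM … GROUP BY … ORDER BY …

Corrected query:
SELECT account, AVG(amount) AS a FROM transactions GROUP BY account ORDER BY a

Result:
account | a          
--------+------------
ACC-102 | 2621.223333
ACC-101 | 3012.062   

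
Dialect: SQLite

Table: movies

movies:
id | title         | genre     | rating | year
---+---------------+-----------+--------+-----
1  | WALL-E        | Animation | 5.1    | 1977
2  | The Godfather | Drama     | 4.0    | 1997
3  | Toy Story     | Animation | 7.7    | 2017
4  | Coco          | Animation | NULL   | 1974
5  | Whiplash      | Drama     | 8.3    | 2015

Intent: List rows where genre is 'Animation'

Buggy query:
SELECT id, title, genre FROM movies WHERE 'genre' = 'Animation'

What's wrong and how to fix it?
Bug: Single quotes denote string literals in SQL; the column name is being compared as a constant string

Fix: Reference the column as genre without single quotes

Corrected query:
SELECT id, title, genre FROM movies WHERE genre = 'Animation'

Result:
id | title     | genre    
---+-----------+----------
1  | WALL-E    | Animation
3  | Toy Story | Animation
4  | Coco      | Animation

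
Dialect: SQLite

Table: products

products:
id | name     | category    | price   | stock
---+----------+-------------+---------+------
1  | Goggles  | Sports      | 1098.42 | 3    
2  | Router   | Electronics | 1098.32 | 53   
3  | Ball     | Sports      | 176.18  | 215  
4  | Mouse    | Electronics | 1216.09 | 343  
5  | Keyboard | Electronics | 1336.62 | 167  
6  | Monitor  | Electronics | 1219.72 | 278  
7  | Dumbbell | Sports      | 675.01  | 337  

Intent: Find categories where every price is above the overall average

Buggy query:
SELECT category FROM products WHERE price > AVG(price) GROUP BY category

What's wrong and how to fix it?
Bug: AVG() is an aggregate; it can't sit directly in WHERE

Fix: Use a subquery for AVG and a HAVING MIN(...) filter so the condition holds for every row in the group

Corrected query:
SELECT category FROM products GROUP BY category HAVING MIN(price) > (SELECT AVG(price) FROM products)

Result:
category   
-----------
Electronics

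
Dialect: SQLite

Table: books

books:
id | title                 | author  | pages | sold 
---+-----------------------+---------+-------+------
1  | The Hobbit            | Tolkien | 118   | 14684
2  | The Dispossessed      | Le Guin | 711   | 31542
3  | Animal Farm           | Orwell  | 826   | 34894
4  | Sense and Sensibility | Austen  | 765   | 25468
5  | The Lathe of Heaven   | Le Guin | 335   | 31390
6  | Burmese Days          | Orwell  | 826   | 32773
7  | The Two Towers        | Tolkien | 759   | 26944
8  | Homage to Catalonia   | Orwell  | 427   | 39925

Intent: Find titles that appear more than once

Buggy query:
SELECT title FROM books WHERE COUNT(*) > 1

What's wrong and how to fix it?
Bug: COUNT(*) is an aggregate and cannot be used in WHERE

Fix: GROUP BY title, then filter groups with HAVING COUNT(*) > 1

Corrected query:
SELECT title FROM books GROUP BY title HAVING COUNT(*) > 1

Result:
(no rows)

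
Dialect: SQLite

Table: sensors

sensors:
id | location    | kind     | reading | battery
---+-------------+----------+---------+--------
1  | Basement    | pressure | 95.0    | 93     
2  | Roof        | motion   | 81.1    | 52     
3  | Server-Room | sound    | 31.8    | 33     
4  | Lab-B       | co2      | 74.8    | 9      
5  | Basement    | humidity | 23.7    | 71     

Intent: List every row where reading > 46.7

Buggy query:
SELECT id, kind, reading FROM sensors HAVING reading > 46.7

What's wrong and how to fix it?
Bug: HAVING filters the output of aggregation, but this query has no GROUP BY and no aggregate functions, so SQLite rejects it (HAVING clause on a non-aggregate query); the condition here is per row

Fix: Use WHERE for row-level filtering

Corrected query:
SELECT id, kind, reading FROM sensors WHERE reading > 46.7

Result:
id | kind     | reading
---+----------+--------
1  | pressure | 95     
2  | motion   | 81.1   
4  | co2      | 74.8   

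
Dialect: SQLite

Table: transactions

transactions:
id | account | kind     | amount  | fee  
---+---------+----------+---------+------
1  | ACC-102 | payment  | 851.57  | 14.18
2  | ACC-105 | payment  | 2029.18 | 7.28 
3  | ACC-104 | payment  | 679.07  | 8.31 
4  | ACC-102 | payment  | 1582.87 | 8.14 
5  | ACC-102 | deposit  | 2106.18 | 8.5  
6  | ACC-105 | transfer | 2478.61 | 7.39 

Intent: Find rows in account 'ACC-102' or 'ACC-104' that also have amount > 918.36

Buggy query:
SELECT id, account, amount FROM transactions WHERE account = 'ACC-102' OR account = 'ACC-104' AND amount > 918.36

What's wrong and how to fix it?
Bug: AND binds tighter than OR, so this parses as account = 'ACC-102' OR (account = 'ACC-104' AND amount > 918.36)

Fix: Group the OR with parentheses (or use IN), then AND the threshold

Corrected query:
SELECT id, account, amount FROM transactions WHERE (account = 'ACC-102' OR account = 'ACC-104') AND amount > 918.36

Result:
id | account | amount 
---+---------+--------
4  | ACC-102 | 1582.87
5  | ACC-102 | 2106.18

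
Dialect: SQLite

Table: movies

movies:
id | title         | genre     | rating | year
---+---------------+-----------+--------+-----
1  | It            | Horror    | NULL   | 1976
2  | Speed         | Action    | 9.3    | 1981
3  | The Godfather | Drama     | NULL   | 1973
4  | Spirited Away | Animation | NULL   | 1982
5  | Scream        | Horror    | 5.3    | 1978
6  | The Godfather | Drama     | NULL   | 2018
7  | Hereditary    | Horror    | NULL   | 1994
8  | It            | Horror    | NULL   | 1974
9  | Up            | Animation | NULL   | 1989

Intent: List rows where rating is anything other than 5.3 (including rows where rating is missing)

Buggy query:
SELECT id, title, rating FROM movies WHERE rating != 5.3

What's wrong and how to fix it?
Bug: Inequality against NULL is unknown, not true; rows with NULL are dropped

Fix: Handle NULL separately with IS NULL alongside the inequality

Corrected query:
SELECT id, title, rating FROM movies WHERE rating != 5.3 OR rating IS NULL

Result:
id | title         | rating
---+---------------+-------
1  | It            | NULL  
2  | Speed         | 9.3   
3  | The Godfather | NULL  
4  | Spirited Away | NULL  
6  | The Godfather | NULL  
7  | Hereditary    | NULL  
8  | It            | NULL  
9  | Up            | NULL  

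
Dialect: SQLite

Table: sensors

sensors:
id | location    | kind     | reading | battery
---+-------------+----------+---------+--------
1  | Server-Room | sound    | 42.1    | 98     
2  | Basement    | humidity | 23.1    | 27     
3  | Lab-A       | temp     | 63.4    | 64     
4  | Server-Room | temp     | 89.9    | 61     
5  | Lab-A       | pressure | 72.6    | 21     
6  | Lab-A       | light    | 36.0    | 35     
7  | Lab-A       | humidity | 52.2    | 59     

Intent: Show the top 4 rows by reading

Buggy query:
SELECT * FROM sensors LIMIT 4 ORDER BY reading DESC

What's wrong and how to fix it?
Bug: LIMIT must come after ORDER BY

Fix: Swap the clauses: ORDER BY first, then LIMIT

Corrected query:
SELECT * FROM sensors ORDER BY reading DESC LIMIT 4

Result:
id | location    | kind     | reading | battery
---+-------------+----------+---------+--------
4  | Server-Room | temp     | 89.9    | 61     
5  | Lab-A       | pressure | 72.6    | 21     
3  | Lab-A       | temp     | 63.4    | 64     
7  | Lab-A       | humidity | 52.2    | 59     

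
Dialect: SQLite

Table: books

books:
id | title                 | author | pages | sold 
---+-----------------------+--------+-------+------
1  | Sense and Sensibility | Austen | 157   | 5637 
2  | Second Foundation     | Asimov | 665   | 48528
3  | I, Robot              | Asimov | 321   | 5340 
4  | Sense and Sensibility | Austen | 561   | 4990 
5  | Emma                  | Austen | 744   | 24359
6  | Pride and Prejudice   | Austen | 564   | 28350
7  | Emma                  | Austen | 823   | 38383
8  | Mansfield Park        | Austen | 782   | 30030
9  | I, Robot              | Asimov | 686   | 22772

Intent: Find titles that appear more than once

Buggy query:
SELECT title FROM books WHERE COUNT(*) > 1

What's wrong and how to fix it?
Bug: COUNT(*) is an aggregate and cannot be used in WHERE

Fix: Group first, then use HAVING for the count condition

Corrected query:
SELECT title FROM books GROUP BY title HAVING COUNT(*) > 1

Result:
title                
---------------------
Emma                 
I, Robot             
Sense and Sensibility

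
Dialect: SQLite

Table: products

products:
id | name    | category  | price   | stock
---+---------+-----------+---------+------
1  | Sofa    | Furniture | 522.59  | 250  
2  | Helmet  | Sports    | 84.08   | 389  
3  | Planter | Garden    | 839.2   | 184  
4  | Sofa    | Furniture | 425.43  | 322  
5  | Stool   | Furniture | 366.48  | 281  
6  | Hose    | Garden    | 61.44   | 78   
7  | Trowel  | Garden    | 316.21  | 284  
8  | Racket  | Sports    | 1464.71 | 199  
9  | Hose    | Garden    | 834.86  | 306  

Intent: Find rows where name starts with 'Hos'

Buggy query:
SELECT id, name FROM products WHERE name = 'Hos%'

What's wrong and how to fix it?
Bug: '=' compares the literal string including the % character; pattern matching needs LIKE

Fix: Use LIKE for wildcard pattern matching

Corrected query:
SELECT id, name FROM products WHERE name LIKE 'Hos%'

Result:
id | name
---+-----
6  | Hose
9  | Hose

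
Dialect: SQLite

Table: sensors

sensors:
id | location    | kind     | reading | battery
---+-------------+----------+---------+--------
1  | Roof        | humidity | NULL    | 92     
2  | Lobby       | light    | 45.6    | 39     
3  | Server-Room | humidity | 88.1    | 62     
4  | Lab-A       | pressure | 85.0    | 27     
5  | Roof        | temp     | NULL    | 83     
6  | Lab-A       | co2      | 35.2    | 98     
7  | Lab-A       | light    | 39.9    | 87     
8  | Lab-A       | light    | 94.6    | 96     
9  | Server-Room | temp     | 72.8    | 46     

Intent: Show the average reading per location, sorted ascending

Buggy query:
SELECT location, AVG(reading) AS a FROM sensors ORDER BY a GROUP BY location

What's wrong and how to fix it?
Bug: ORDER BY appears before GROUP BY; SQL clause order requires GROUP BY first

Fix: Move ORDER BY to the end, after GROUP BY

Corrected query:
SELECT location, AVG(reading) AS a FROM sensors GROUP BY location ORDER BY a

Result:
location    | a     
------------+-------
Roof        | NULL  
Lobby       | 45.6  
Lab-A       | 63.675
Server-Room | 80.45 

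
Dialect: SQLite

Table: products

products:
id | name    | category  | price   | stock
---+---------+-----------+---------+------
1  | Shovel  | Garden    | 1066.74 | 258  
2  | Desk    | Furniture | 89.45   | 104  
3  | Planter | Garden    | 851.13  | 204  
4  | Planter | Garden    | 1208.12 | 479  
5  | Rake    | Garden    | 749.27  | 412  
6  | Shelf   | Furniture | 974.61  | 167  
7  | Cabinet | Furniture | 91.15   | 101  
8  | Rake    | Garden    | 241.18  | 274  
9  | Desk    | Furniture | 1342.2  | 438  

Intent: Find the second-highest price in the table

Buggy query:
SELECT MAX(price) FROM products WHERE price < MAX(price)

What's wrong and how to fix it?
Bug: MAX(price) on the right of the comparison is an aggregate-in-WHERE error

Fix: Compute the overall MAX in a subquery, then take MAX of rows below it

Corrected query:
SELECT MAX(price) FROM products WHERE price < (SELECT MAX(price) FROM products)

Result:
MAX(price)
----------
1208.12   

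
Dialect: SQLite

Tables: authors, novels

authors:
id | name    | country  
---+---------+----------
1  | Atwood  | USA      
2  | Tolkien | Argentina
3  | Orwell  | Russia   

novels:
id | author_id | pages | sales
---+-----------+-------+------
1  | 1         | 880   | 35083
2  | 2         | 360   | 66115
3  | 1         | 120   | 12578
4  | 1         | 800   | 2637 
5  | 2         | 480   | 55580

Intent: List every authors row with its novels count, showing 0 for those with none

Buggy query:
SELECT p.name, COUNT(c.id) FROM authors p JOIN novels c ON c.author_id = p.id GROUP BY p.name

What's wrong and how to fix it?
Bug: INNER JOIN drops authors rows that have no matching novels rows

Fix: Switch to LEFT JOIN to retain unmatched parent rows

Corrected query:
SELECT p.name, COUNT(c.id) FROM authors p LEFT JOIN novels c ON c.author_id = p.id GROUP BY p.name

Result:
name    | COUNT(c.id)
--------+------------
Atwood  | 3          
Orwell  | 0          
Tolkien | 2          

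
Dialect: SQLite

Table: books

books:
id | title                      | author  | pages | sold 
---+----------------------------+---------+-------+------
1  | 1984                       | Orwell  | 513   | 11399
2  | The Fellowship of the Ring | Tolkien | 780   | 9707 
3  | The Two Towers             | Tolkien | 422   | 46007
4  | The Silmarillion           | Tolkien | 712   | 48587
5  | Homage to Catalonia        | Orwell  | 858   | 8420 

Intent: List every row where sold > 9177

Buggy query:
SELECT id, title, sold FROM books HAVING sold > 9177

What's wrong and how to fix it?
Bug: HAVING filters the output of aggregation, but this query has no GROUP BY and no aggregate functions, so SQLite rejects it (HAVING clause on a non-aggregate query); the condition here is per row

Fix: Replace HAVING with WHERE since the condition applies to individual rows

Corrected query:
SELECT id, title, sold FROM books WHERE sold > 9177

Result:
id | title                      | sold 
---+----------------------------+------
1  | 1984                       | 11399
2  | The Fellowship of the Ring | 9707 
3  | The Two Towers             | 46007
4  | The Silmarillion           | 48587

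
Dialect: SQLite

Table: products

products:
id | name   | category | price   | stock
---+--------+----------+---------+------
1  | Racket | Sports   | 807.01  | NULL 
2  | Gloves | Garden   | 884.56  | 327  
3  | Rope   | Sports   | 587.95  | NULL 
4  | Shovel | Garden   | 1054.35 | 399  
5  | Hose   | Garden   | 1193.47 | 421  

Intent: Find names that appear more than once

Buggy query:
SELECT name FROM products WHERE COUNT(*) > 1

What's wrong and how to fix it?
Bug: WHERE can't reference COUNT(*); aggregates are computed after WHERE

Fix: GROUP BY name, then filter groups with HAVING COUNT(*) > 1

Corrected query:
SELECT name FROM products GROUP BY name HAVING COUNT(*) > 1

Result:
(no rows)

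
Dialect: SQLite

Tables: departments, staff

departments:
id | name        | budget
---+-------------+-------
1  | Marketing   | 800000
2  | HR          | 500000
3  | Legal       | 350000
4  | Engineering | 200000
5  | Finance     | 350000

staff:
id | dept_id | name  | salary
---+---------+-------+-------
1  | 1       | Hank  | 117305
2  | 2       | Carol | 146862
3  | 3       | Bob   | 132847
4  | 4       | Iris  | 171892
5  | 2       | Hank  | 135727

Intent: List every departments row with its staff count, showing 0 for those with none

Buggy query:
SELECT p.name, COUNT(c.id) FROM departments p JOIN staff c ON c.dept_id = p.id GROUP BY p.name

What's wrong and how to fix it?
Bug: INNER JOIN drops departments rows that have no matching staff rows

Fix: Switch to LEFT JOIN to retain unmatched parent rows

Corrected query:
SELECT p.name, COUNT(c.id) FROM departments p LEFT JOIN staff c ON c.dept_id = p.id GROUP BY p.name

Result:
name        | COUNT(c.id)
------------+------------
Engineering | 1          
Finance     | 0          
HR          | 2          
Legal       | 1          
Marketing   | 1          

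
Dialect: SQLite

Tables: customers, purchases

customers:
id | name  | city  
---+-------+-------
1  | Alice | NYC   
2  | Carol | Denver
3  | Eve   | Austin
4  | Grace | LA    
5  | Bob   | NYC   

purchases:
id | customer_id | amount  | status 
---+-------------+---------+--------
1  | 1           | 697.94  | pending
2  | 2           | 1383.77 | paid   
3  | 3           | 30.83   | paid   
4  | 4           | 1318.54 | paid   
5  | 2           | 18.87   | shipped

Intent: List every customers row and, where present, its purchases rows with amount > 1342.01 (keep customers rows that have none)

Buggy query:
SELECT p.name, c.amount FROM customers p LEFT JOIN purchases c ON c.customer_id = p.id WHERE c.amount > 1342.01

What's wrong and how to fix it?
Bug: A WHERE condition on the right-hand table after LEFT JOIN drops unmatched parents

Fix: Put 'c.amount > 1342.01' in the JOIN's ON clause instead of WHERE

Corrected query:
SELECT p.name, c.amount FROM customers p LEFT JOIN purchases c ON c.customer_id = p.id AND c.amount > 1342.01

Result:
name  | amount 
------+--------
Alice | NULL   
Carol | 1383.77
Eve   | NULL   
Grace | NULL   
Bob   | NULL   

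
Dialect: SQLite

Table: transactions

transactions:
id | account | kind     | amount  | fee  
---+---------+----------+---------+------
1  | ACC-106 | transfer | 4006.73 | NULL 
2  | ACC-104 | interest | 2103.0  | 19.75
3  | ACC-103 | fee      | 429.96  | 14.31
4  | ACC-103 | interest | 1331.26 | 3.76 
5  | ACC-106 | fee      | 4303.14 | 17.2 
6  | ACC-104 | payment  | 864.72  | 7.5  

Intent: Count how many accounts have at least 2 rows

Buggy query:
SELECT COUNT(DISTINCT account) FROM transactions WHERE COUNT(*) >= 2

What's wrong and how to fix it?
Bug: WHERE filters individual rows, not groups, so a group-level COUNT is invalid there

Fix: Group first with HAVING COUNT(*) >= 2, then COUNT the resulting groups

Corrected query:
SELECT COUNT(*) FROM (SELECT account FROM transactions GROUP BY account HAVING COUNT(*) >= 2)

Result:
COUNT(*)
--------
3       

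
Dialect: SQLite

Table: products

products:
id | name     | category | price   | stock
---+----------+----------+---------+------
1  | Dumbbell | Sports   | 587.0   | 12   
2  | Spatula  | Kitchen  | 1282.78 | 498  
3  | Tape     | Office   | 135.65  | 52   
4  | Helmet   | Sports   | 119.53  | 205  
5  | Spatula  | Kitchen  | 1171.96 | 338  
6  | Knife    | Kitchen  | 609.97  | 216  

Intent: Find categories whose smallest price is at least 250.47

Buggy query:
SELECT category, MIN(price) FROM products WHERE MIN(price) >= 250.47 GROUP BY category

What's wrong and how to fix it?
Bug: MIN() in WHERE is a misuse of aggregate

Fix: Use HAVING for the per-group MIN condition

Corrected query:
SELECT category, MIN(price) FROM products GROUP BY category HAVING MIN(price) >= 250.47

Result:
category | MIN(price)
---------+-----------
Kitchen  | 609.97    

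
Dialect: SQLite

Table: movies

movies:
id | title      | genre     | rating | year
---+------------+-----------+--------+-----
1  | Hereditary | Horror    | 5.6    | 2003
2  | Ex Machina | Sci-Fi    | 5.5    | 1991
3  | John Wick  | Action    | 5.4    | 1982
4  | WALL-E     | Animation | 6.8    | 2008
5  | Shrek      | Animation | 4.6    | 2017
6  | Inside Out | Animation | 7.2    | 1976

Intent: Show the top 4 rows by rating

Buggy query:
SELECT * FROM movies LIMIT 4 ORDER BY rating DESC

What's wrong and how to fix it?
Bug: LIMIT must come after ORDER BY

Fix: Swap the clauses: ORDER BY first, then LIMIT

Corrected query:
SELECT * FROM movies ORDER BY rating DESC LIMIT 4

Result:
id | title      | genre     | rating | year
---+------------+-----------+--------+-----
6  | Inside Out | Animation | 7.2    | 1976
4  | WALL-E     | Animation | 6.8    | 2008
1  | Hereditary | Horror    | 5.6    | 2003
2  | Ex Machina | Sci-Fi    | 5.5    | 1991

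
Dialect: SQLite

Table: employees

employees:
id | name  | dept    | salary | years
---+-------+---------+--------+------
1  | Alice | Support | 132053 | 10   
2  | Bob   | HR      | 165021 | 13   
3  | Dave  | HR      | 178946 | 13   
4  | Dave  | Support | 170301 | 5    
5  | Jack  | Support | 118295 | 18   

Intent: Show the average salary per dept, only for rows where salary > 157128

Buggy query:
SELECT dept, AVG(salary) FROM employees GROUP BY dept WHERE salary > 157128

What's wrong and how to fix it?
Bug: Row-level WHERE must come before GROUP BY in the clause order

Fix: Move the WHERE clause before GROUP BY

Corrected query:
SELECT dept, AVG(salary) FROM employees WHERE salary > 157128 GROUP BY dept

Result:
dept    | AVG(salary)
--------+------------
HR      | 171983.5   
Support | 170301     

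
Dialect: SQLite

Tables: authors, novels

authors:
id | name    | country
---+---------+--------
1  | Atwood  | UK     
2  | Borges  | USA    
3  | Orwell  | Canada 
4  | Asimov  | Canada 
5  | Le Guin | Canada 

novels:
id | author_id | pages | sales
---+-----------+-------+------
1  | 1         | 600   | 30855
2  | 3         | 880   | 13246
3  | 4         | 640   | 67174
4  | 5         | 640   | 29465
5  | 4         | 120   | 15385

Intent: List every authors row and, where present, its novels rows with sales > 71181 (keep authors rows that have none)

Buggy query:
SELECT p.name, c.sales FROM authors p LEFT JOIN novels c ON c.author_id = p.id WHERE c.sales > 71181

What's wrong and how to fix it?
Bug: Filtering c.sales in WHERE discards the NULL rows produced by LEFT JOIN, turning it into an inner join

Fix: Move the right-table condition into the ON clause so unmatched parents are kept

Corrected query:
SELECT p.name, c.sales FROM authors p LEFT JOIN novels c ON c.author_id = p.id AND c.sales > 71181

Result:
name    | sales
--------+------
Atwood  | NULL 
Borges  | NULL 
Orwell  | NULL 
Asimov  | NULL 
Le Guin | NULL 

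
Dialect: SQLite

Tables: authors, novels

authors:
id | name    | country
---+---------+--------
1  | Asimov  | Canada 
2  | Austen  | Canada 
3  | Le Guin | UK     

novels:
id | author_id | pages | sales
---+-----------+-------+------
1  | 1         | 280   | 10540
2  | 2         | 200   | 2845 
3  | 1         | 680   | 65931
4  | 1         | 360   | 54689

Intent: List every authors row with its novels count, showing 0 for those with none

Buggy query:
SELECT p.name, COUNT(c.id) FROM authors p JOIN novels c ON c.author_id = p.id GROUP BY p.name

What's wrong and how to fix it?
Bug: INNER JOIN drops authors rows that have no matching novels rows

Fix: Switch to LEFT JOIN to retain unmatched parent rows

Corrected query:
SELECT p.name, COUNT(c.id) FROM authors p LEFT JOIN novels c ON c.author_id = p.id GROUP BY p.name

Result:
name    | COUNT(c.id)
--------+------------
Asimov  | 3          
Austen  | 1          
Le Guin | 0          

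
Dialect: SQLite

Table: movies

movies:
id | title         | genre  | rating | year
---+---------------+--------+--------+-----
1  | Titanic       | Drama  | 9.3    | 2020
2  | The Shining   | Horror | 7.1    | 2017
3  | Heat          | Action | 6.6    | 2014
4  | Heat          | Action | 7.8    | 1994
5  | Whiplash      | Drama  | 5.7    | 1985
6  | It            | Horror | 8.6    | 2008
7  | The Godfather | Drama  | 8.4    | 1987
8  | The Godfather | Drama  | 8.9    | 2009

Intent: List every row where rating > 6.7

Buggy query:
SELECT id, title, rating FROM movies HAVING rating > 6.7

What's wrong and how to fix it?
Bug: HAVING filters the output of aggregation, but this query has no GROUP BY and no aggregate functions, so SQLite rejects it (HAVING clause on a non-aggregate query); the condition here is per row

Fix: Use WHERE for row-level filtering

Corrected query:
SELECT id, title, rating FROM movies WHERE rating > 6.7

Result:
id | title         | rating
---+---------------+-------
1  | Titanic       | 9.3   
2  | The Shining   | 7.1   
4  | Heat          | 7.8   
6  | It            | 8.6   
7  | The Godfather | 8.4   
8  | The Godfather | 8.9   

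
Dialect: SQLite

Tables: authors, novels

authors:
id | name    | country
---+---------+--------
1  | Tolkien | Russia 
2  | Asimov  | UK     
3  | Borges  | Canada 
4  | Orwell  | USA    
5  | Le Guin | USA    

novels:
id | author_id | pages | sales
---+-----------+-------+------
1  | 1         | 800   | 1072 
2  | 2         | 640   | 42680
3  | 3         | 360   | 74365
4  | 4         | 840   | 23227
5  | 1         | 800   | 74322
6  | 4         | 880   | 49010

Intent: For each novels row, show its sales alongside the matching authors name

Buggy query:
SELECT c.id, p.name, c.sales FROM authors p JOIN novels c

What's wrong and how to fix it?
Bug: Missing join condition: each novels row is matched to all authors rows instead of just its own

Fix: Specify the join condition linking the foreign key to the parent id

Corrected query:
SELECT c.id, p.name, c.sales FROM authors p JOIN novels c ON c.author_id = p.id

Result:
id | name    | sales
---+---------+------
1  | Tolkien | 1072 
2  | Asimov  | 42680
3  | Borges  | 74365
4  | Orwell  | 23227
5  | Tolkien | 74322
6  | Orwell  | 49010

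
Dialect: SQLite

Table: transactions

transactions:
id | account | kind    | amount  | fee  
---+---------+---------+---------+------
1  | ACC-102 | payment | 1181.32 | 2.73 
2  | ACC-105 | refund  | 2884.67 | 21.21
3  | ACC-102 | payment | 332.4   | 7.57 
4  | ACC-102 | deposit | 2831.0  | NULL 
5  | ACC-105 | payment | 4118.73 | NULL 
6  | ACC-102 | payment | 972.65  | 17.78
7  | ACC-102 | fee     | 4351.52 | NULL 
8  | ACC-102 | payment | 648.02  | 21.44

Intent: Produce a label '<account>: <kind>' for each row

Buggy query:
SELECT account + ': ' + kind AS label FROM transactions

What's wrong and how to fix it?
Bug: SQLite uses || for string concatenation; + coerces text to numbers (yielding 0)

Fix: Replace + with || to concatenate text

Corrected query:
SELECT account || ': ' || kind AS label FROM transactions

Result:
label           
----------------
ACC-102: payment
ACC-105: refund 
ACC-102: payment
ACC-102: deposit
ACC-105: payment
ACC-102: payment
ACC-102: fee    
ACC-102: payment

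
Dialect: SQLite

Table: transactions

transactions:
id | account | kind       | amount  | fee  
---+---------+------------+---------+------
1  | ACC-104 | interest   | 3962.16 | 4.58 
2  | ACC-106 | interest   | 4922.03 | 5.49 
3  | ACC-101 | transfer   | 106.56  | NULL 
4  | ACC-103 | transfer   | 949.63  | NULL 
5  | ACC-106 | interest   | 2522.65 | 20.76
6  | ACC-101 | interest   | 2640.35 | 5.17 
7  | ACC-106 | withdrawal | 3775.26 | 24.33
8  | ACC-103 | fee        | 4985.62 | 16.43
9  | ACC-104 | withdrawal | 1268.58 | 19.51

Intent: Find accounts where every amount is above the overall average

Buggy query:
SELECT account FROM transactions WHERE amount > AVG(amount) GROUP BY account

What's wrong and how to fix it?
Bug: WHERE evaluates per row before aggregation, so AVG() is unavailable

Fix: Use a subquery for AVG and a HAVING MIN(...) filter so the condition holds for every row in the group

Corrected query:
SELECT account FROM transactions GROUP BY account HAVING MIN(amount) > (SELECT AVG(amount) FROM transactions)

Result:
(no rows)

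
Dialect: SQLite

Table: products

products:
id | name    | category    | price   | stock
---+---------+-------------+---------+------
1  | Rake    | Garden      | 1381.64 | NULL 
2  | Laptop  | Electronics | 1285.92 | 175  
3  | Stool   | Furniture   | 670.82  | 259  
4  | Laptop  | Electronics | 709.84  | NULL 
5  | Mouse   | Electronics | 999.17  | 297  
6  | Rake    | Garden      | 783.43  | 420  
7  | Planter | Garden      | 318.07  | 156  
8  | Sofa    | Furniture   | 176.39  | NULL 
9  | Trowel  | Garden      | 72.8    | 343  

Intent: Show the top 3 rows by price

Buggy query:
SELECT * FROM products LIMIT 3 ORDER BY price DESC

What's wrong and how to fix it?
Bug: LIMIT must come after ORDER BY

Fix: Swap the clauses: ORDER BY first, then LIMIT

Corrected query:
SELECT * FROM products ORDER BY price DESC LIMIT 3

Result:
id | name   | category    | price   | stock
---+--------+-------------+---------+------
1  | Rake   | Garden      | 1381.64 | NULL 
2  | Laptop | Electronics | 1285.92 | 175  
5  | Mouse  | Electronics | 999.17  | 297  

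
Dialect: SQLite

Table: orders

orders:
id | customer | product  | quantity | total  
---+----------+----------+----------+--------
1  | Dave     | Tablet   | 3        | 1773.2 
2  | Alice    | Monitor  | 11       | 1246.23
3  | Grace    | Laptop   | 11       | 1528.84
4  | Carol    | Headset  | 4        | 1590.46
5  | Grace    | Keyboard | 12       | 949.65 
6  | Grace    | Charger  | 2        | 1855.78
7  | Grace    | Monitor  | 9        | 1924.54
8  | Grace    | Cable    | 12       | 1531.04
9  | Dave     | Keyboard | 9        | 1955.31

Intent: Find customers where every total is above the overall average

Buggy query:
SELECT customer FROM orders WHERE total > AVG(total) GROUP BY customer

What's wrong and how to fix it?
Bug: AVG() is an aggregate; it can't sit directly in WHERE

Fix: Compute the overall average in a scalar subquery and compare each group's MIN against it in HAVING

Corrected query:
SELECT customer FROM orders GROUP BY customer HAVING MIN(total) > (SELECT AVG(total) FROM orders)

Result:
customer
--------
Dave    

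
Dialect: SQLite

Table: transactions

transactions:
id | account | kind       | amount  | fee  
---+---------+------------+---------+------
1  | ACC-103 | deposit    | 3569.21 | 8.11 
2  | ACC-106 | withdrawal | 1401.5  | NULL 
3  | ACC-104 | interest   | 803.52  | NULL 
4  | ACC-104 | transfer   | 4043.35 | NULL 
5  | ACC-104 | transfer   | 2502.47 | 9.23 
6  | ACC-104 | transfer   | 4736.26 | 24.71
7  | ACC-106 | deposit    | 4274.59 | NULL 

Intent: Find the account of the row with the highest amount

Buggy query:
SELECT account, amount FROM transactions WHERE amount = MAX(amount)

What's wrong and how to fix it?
Bug: MAX(amount) is an aggregate and cannot be used directly in WHERE

Fix: Wrap MAX in a scalar subquery so WHERE compares against a single value

Corrected query:
SELECT account, amount FROM transactions WHERE amount = (SELECT MAX(amount) FROM transactions)

Result:
account | amount 
--------+--------
ACC-104 | 4736.26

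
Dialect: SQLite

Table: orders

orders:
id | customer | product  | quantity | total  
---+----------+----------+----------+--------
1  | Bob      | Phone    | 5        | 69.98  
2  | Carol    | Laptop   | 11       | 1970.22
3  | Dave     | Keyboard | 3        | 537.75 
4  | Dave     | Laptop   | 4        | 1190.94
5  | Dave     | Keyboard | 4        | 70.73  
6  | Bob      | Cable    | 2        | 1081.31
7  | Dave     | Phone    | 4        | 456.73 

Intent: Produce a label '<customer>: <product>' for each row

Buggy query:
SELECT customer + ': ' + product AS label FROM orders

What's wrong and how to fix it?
Bug: SQLite uses || for string concatenation; + coerces text to numbers (yielding 0)

Fix: Use the || operator for string concatenation

Corrected query:
SELECT customer || ': ' || product AS label FROM orders

Result:
label         
--------------
Bob: Phone    
Carol: Laptop 
Dave: Keyboard
Dave: Laptop  
Dave: Keyboard
Bob: Cable    
Dave: Phone   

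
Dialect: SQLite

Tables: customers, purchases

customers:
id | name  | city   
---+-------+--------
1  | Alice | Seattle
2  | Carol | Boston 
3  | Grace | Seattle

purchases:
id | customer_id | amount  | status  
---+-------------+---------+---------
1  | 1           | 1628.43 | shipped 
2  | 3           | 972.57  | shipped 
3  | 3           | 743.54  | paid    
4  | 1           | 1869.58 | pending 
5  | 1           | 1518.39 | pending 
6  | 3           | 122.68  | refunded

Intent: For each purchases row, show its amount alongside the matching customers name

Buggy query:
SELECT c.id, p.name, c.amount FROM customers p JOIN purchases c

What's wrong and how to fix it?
Bug: JOIN with no ON clause produces a cartesian product; every purchases row pairs with every customers row

Fix: Add ON c.customer_id = p.id to the JOIN

Corrected query:
SELECT c.id, p.name, c.amount FROM customers p JOIN purchases c ON c.customer_id = p.id

Result:
id | name  | amount 
---+-------+--------
1  | Alice | 1628.43
2  | Grace | 972.57 
3  | Grace | 743.54 
4  | Alice | 1869.58
5  | Alice | 1518.39
6  | Grace | 122.68 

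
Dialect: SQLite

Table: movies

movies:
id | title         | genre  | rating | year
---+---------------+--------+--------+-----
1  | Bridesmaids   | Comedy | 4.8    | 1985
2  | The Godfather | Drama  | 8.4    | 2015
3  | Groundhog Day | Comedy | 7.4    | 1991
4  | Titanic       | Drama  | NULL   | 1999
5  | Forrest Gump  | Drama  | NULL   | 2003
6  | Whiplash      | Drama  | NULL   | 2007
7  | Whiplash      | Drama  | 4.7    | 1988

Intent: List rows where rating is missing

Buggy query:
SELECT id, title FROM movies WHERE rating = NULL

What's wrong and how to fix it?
Bug: Comparing to NULL with '=' never matches; NULL = NULL is unknown, not true

Fix: Use IS NULL to test for NULL

Corrected query:
SELECT id, title FROM movies WHERE rating IS NULL

Result:
id | title       
---+-------------
4  | Titanic     
5  | Forrest Gump
6  | Whiplash    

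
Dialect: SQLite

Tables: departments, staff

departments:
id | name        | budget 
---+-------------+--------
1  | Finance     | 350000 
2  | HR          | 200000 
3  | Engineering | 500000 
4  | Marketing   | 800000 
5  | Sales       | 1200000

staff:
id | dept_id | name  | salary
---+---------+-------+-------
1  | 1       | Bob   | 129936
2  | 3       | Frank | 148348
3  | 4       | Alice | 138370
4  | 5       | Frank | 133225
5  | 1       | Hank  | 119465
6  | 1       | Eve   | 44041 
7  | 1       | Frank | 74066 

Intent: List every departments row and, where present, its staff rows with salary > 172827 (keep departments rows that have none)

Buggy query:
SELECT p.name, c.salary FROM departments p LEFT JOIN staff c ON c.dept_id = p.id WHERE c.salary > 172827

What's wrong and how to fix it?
Bug: A WHERE condition on the right-hand table after LEFT JOIN drops unmatched parents

Fix: Move the right-table condition into the ON clause so unmatched parents are kept

Corrected query:
SELECT p.name, c.salary FROM departments p LEFT JOIN staff c ON c.dept_id = p.id AND c.salary > 172827

Result:
name        | salary
------------+-------
Finance     | NULL  
HR          | NULL  
Engineering | NULL  
Marketing   | NULL  
Sales       | NULL  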